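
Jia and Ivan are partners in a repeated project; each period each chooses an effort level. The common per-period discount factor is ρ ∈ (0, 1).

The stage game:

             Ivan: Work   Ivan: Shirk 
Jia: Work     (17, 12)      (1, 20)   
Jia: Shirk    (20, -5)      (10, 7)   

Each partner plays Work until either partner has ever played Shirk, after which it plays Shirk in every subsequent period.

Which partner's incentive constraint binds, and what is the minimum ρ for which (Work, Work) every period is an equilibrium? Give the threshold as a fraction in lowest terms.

Ivan; ρ ≥ 8/13

For Jia: deviation gain 20−17 = 3, per-period punishment loss 17−10 = 7. IC gives ρ ≥ 3/10.
For Ivan: gain 8, loss 5 per period, so ρ ≥ 8/13.
The tighter constraint is Ivan's, so cooperation needs ρ ≥ 8/13.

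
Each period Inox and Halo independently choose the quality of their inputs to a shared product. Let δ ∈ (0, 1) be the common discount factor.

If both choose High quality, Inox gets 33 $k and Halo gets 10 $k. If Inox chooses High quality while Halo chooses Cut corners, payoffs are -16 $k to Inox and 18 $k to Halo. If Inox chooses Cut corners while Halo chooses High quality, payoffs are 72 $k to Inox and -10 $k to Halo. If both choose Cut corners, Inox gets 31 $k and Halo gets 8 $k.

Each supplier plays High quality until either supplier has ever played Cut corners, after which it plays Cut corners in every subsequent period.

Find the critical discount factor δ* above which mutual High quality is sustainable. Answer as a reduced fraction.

39/41

For Inox: deviation gain 72−33 = 39, per-period punishment loss 33−31 = 2. IC gives δ ≥ 39/41.
For Halo: gain 8, loss 2 per period, so δ ≥ 8/10 = 4/5.
The tighter constraint is Inox's, so cooperation needs δ ≥ 39/41.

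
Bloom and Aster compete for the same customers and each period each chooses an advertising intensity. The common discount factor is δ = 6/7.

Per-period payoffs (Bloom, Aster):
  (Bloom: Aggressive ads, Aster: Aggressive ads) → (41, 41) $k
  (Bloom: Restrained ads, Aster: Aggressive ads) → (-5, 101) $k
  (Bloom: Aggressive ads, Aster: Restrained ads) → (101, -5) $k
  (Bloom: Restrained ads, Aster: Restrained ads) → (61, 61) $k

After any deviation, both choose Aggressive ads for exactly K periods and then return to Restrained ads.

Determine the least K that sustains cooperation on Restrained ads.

3

IC: δ(1−δ^K)/(1−δ) ≥ (101−61)/(61−41) = 2.
With δ = 6/7: need 1 − δ^K ≥ 2·(1−6/7)/(6/7), i.e. δ^K ≤ 0.6667.
Since (6/7)^2 = 0.7347 and (6/7)^3 = 0.6297, the smallest such K is 3.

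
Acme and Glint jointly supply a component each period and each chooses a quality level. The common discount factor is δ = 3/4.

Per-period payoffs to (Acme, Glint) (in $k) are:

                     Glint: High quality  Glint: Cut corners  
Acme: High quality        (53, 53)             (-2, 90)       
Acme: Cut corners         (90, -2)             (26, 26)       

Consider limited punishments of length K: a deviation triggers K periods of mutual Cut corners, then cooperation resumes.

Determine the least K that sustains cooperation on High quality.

3

Need Σ_{k=1}^{K} δ^k ≥ (90−53)/(53−26) = 1.3704 at δ = 3/4.
At K = 2 the sum is 1.3125 < 1.3704; at K = 3 it is 1.7344 ≥ 1.3704.
So the minimum punishment length is K = 3.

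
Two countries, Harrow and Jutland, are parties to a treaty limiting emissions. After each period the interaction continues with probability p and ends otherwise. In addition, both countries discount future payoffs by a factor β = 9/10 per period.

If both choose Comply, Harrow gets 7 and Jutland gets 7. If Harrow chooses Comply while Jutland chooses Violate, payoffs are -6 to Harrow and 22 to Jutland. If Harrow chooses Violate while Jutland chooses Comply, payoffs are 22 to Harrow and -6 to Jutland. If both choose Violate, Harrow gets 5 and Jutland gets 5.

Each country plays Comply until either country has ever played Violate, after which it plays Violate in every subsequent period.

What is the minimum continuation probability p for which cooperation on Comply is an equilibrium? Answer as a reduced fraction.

50/51

Expected continuation weight on next period's payoff is β·p = 9/10·p, which plays the role of the discount factor.
Cooperation requires 9/10·p ≥ (22−7)/(22−5) = 15/17, hence p ≥ 50/51.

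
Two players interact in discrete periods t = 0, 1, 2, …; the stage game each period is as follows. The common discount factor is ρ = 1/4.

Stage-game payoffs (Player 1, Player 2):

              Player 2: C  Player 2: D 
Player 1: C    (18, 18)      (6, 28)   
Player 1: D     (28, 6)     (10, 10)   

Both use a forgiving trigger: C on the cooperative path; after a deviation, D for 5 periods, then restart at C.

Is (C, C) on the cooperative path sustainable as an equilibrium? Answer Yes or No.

No

Comparing payoff streams over the 6 periods until play realigns: cooperate → 18(1+ρ+…+ρ^5); deviate → 28 + 10(ρ+…+ρ^5).
Cooperation is sustained iff (18−10)(ρ+…+ρ^5) ≥ 28−18.
ρ+…+ρ^5 = 1/4·(1−(1/4)^5)/(1−1/4) = 0.3330, and (28−18)/(18−10) = 1.2500.
0.3330 < 1.2500, so cooperation is not sustainable.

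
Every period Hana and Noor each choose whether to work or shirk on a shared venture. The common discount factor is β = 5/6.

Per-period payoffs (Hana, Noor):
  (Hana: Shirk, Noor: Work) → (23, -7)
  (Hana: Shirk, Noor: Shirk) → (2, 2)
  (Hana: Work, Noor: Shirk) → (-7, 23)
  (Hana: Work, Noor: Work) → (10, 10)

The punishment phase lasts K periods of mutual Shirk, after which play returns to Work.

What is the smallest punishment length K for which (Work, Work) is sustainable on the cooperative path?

No profitable deviation requires (10−2)(β+…+β^K) ≥ 23−10, i.e. β+…+β^K ≥ 13/8 ≈ 1.6250.
With β = 5/6, the partial sums are K=1: 0.8333, K=2: 1.5278, K=3: 2.1065.
K = 3 is the first length at which the sum reaches 1.6250.

3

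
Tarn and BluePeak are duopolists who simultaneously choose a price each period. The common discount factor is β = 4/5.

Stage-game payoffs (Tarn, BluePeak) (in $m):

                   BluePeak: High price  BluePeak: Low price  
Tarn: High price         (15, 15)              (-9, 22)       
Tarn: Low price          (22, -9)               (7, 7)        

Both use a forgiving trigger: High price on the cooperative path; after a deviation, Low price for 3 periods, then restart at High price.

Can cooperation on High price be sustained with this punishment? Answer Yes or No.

Comparing payoff streams over the 4 periods until play realigns: cooperate → 15(1+β+…+β^3); deviate → 22 + 7(β+…+β^3).
Cooperation is sustained iff (15−7)(β+…+β^3) ≥ 22−15.
β+…+β^3 = 4/5·(1−(4/5)^3)/(1−4/5) = 1.9520, and (22−15)/(15−7) = 0.8750.
1.9520 ≥ 0.8750, so cooperation is sustainable.

Yes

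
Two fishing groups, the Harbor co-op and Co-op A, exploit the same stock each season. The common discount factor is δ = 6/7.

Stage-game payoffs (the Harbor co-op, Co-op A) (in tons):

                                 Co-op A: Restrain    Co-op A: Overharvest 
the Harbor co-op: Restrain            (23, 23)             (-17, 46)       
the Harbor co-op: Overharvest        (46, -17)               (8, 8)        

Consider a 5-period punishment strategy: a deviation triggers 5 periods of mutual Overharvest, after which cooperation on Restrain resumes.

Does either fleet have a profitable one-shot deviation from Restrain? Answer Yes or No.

No

IC: δ+…+δ^5 ≥ (46−23)/(23−8) = 23/15.
At δ = 6/7: partial sum = 3.2240 ≥ 1.5333. Cooperation sustainable.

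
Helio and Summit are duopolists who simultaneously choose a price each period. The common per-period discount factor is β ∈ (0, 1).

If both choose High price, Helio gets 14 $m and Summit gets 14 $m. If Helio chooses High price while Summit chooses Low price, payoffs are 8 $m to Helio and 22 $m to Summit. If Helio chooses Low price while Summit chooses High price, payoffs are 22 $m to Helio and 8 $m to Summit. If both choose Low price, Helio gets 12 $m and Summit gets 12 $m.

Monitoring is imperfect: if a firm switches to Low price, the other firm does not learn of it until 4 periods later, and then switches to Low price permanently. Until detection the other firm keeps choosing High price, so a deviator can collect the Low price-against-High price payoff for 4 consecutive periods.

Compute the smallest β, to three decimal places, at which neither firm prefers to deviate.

0.946

A deviator earns 22 for 4 periods, then 12 forever; cooperating earns 14 forever. Multiplying the IC by (1−β):
14 ≥ 22(1−β^4) + 12β^4, so 10·β^4 ≥ 8 and β^4 ≥ 4/5.
β ≥ (4/5)^(1/4) ≈ 0.946.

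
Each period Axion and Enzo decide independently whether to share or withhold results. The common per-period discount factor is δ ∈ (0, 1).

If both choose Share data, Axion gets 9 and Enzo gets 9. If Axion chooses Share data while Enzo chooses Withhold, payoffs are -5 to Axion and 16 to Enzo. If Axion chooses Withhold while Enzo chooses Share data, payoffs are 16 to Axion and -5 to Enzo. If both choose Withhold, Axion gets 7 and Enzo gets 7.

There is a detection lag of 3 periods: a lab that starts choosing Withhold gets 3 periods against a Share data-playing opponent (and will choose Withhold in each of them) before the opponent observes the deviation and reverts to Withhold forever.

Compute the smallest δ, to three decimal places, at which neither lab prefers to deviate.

The best deviation is to choose Withhold for all 3 undetected periods, earning 16 each, then 7 forever once detected.
Deviation value: 16(1−δ^3)/(1−δ) + 7δ^3/(1−δ); cooperation value: 9/(1−δ).
IC: 9 ≥ 16(1−δ^3) + 7δ^3 = 16 − 9δ^3.
So δ^3 ≥ 7/9, giving δ ≥ (7/9)^(1/3) ≈ 0.920.

0.920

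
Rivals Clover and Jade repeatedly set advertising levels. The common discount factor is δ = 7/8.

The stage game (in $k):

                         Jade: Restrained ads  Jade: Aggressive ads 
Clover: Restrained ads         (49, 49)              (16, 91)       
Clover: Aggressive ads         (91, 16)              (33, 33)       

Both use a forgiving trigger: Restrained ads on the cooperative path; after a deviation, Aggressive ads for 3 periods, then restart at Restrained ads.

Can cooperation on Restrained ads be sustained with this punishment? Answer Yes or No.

Comparing payoff streams over the 4 periods until play realigns: cooperate → 49(1+δ+…+δ^3); deviate → 91 + 33(δ+…+δ^3).
Cooperation is sustained iff (49−33)(δ+…+δ^3) ≥ 91−49.
δ+…+δ^3 = 7/8·(1−(7/8)^3)/(1−7/8) = 2.3105, and (91−49)/(49−33) = 2.6250.
2.3105 < 2.6250, so cooperation is not sustainable.

No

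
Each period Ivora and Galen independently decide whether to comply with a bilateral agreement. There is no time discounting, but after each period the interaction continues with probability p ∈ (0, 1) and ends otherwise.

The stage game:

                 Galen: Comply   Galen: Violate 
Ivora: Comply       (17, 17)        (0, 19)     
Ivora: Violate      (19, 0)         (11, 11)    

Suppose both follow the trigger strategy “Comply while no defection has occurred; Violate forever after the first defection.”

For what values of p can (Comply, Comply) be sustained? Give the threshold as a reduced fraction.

With no time discounting, the continuation probability p plays the role of the discount factor.
Grim-trigger IC: 17/(1−p) ≥ 19 + 11p/(1−p) ⇒ p ≥ (19−17)/(19−11) = 1/4.

1/4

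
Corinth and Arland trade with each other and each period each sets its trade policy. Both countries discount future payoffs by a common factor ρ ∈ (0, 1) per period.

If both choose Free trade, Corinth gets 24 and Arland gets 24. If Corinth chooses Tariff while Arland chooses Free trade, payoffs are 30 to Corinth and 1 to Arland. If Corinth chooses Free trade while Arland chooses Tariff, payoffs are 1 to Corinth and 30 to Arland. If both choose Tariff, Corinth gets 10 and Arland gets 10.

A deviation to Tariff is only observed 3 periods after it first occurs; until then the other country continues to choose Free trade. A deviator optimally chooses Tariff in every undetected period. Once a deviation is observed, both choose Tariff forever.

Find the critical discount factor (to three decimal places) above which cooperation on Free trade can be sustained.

0.669

Deviating for the 3 undetected periods gains 30−24 = 6 per period over cooperation, then loses 24−10 = 14 per period forever once punishment starts.
Gain: 6(1 + ρ + … + ρ^2); loss: 14·ρ^3/(1−ρ).
No profitable deviation ⇔ 6(1−ρ^3) ≤ 14·ρ^3, i.e. ρ^3 ≥ 6/(6+14) = 3/10.
Hence ρ ≥ (3/10)^(1/3) ≈ 0.669.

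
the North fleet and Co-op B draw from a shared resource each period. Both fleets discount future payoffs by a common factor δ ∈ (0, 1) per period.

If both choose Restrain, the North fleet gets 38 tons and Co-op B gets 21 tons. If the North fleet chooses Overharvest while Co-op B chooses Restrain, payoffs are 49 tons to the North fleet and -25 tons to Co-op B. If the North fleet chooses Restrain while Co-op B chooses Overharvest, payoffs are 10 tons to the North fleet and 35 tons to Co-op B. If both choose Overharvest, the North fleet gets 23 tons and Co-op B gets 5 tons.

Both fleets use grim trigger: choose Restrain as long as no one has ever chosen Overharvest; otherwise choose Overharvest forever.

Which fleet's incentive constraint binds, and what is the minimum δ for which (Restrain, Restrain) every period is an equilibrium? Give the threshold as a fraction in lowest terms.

Co-op B; δ ≥ 7/15

the North fleet's threshold: (49−38)/(49−23) = 11/26.
Co-op B's threshold: (35−21)/(35−5) = 7/15.
11/26 < 7/15, so Co-op B binds and δ* = 7/15.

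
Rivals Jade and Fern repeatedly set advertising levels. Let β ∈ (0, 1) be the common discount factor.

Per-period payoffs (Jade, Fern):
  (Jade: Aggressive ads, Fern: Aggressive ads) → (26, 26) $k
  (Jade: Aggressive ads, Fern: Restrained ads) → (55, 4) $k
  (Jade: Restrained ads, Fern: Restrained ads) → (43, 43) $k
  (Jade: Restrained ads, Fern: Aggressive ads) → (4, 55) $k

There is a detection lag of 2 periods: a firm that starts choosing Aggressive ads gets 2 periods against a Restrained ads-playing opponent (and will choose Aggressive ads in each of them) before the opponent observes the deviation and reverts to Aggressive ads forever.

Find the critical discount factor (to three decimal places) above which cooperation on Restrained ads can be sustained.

Deviating for the 2 undetected periods gains 55−43 = 12 per period over cooperation, then loses 43−26 = 17 per period forever once punishment starts.
Gain: 12(1 + β + … + β^1); loss: 17·β^2/(1−β).
No profitable deviation ⇔ 12(1−β^2) ≤ 17·β^2, i.e. β^2 ≥ 12/(12+17) = 12/29.
Hence β ≥ (12/29)^(1/2) ≈ 0.643.

0.643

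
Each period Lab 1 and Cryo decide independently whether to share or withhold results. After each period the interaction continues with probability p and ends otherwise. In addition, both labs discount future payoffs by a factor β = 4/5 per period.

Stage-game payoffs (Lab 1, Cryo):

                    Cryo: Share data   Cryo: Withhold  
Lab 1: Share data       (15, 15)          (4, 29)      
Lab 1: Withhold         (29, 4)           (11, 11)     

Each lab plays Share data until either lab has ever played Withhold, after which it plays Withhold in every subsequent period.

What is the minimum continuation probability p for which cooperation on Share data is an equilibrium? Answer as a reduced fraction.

35/36

Expected continuation weight on next period's payoff is β·p = 4/5·p, which plays the role of the discount factor.
Cooperation requires 4/5·p ≥ (29−15)/(29−11) = 7/9, hence p ≥ 35/36.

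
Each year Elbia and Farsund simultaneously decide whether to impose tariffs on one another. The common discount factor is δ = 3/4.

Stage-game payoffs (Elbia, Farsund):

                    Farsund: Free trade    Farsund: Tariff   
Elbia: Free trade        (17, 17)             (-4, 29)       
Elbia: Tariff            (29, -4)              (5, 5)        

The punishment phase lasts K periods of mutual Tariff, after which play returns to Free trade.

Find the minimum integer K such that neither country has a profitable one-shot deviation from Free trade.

2

No profitable deviation requires (17−5)(δ+…+δ^K) ≥ 29−17, i.e. δ+…+δ^K ≥ 1 ≈ 1.0000.
With δ = 3/4, the partial sums are K=1: 0.7500, K=2: 1.3125.
K = 2 is the first length at which the sum reaches 1.0000.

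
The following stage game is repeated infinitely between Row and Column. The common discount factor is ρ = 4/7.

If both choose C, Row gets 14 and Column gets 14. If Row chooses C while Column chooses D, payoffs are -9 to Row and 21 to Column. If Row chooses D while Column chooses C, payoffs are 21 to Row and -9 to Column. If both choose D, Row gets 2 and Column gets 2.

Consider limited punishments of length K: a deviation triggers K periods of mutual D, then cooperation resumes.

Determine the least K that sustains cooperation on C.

No profitable deviation requires (14−2)(ρ+…+ρ^K) ≥ 21−14, i.e. ρ+…+ρ^K ≥ 7/12 ≈ 0.5833.
With ρ = 4/7, the partial sums are K=1: 0.5714, K=2: 0.8980.
K = 2 is the first length at which the sum reaches 0.5833.

2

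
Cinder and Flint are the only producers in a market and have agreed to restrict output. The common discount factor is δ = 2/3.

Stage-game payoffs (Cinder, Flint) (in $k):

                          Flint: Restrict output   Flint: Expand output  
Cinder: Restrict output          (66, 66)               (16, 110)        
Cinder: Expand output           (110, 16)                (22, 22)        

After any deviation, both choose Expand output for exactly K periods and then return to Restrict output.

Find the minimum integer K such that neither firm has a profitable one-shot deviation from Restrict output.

2

IC: δ(1−δ^K)/(1−δ) ≥ (110−66)/(66−22) = 1.
With δ = 2/3: need 1 − δ^K ≥ 1·(1−2/3)/(2/3), i.e. δ^K ≤ 0.5000.
Since (2/3)^1 = 0.6667 and (2/3)^2 = 0.4444, the smallest such K is 2.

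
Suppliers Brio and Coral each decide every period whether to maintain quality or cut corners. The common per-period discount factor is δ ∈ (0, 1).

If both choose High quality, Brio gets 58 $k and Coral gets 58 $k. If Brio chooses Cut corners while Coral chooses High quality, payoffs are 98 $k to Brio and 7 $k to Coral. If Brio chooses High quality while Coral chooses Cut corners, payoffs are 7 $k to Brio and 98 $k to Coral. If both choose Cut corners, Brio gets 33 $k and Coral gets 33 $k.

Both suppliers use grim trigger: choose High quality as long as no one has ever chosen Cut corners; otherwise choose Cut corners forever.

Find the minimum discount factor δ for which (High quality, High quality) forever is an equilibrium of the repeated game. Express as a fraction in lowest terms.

58/(1−δ) ≥ 98 + 33δ/(1−δ)
58 ≥ 98 − 65δ
δ ≥ 40/65 = 8/13.

8/13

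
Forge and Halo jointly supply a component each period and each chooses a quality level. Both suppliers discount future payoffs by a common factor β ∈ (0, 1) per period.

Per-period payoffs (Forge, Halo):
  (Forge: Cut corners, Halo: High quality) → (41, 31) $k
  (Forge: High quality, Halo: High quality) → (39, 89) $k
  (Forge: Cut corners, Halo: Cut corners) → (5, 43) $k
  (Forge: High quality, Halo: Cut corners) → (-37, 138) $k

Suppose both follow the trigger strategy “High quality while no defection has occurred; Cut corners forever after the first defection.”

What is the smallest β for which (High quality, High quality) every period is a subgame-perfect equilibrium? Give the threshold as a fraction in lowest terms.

49/95

For Forge: deviation gain 41−39 = 2, per-period punishment loss 39−5 = 34. IC gives β ≥ 2/36 = 1/18.
For Halo: gain 49, loss 46 per period, so β ≥ 49/95.
The tighter constraint is Halo's, so cooperation needs β ≥ 49/95.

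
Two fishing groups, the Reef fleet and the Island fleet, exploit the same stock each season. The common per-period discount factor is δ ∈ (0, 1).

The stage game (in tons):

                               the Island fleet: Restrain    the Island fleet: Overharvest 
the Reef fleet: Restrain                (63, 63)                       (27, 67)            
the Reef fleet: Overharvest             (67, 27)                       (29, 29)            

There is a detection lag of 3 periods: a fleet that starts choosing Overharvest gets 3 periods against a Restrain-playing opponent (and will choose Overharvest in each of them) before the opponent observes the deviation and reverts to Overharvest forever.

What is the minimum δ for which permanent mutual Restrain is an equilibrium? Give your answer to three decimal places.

0.472

A deviator earns 67 for 3 periods, then 29 forever; cooperating earns 63 forever. Multiplying the IC by (1−δ):
63 ≥ 67(1−δ^3) + 29δ^3, so 38·δ^3 ≥ 4 and δ^3 ≥ 2/19.
δ ≥ (2/19)^(1/3) ≈ 0.472.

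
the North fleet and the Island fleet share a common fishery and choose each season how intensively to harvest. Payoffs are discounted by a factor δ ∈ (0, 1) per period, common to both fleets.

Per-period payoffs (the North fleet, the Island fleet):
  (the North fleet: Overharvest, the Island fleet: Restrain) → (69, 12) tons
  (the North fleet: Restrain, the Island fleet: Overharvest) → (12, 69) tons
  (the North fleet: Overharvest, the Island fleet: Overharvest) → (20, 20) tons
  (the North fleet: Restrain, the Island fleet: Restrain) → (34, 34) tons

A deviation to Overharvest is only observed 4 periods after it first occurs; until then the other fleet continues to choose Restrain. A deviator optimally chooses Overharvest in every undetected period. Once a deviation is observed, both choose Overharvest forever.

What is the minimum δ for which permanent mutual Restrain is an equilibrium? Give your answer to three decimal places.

0.919

The best deviation is to choose Overharvest for all 4 undetected periods, earning 69 each, then 20 forever once detected.
Deviation value: 69(1−δ^4)/(1−δ) + 20δ^4/(1−δ); cooperation value: 34/(1−δ).
IC: 34 ≥ 69(1−δ^4) + 20δ^4 = 69 − 49δ^4.
So δ^4 ≥ 35/49 = 5/7, giving δ ≥ (5/7)^(1/4) ≈ 0.919.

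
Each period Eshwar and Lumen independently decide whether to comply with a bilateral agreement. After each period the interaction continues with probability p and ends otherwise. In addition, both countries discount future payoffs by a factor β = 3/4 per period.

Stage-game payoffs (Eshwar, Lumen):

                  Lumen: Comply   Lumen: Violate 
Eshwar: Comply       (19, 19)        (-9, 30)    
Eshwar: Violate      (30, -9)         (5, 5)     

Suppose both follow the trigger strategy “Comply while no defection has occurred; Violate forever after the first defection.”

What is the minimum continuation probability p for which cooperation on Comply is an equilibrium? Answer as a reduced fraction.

44/75

Expected continuation weight on next period's payoff is β·p = 3/4·p, which plays the role of the discount factor.
Cooperation requires 3/4·p ≥ (30−19)/(30−5) = 11/25, hence p ≥ 44/75.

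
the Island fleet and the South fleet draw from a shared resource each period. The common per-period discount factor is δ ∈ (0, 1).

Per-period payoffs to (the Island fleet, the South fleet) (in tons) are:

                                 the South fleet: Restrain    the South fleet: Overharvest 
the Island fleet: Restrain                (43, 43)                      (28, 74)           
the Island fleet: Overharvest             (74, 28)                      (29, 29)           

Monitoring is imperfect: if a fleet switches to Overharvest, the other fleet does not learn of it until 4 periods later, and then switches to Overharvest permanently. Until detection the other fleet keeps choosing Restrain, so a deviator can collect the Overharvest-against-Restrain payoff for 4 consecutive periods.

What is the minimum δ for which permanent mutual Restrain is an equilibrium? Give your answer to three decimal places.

0.911

The best deviation is to choose Overharvest for all 4 undetected periods, earning 74 each, then 29 forever once detected.
Deviation value: 74(1−δ^4)/(1−δ) + 29δ^4/(1−δ); cooperation value: 43/(1−δ).
IC: 43 ≥ 74(1−δ^4) + 29δ^4 = 74 − 45δ^4.
So δ^4 ≥ 31/45, giving δ ≥ (31/45)^(1/4) ≈ 0.911.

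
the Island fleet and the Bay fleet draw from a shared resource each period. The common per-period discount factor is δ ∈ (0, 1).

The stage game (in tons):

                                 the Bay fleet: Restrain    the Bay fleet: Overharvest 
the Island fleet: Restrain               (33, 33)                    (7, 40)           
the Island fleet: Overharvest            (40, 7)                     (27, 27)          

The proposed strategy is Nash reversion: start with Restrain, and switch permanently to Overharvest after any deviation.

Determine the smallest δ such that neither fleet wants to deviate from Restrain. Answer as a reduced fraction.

One-period gain from deviating is 40 − 33 = 7. The loss is 33 − 27 = 6 in every subsequent period, with present value 6·δ/(1−δ).
Deviation is unprofitable when 6·δ/(1−δ) ≥ 7, i.e. δ/(1−δ) ≥ 7/6.
Equivalently δ ≥ 7/(7+6) = 7/13.

7/13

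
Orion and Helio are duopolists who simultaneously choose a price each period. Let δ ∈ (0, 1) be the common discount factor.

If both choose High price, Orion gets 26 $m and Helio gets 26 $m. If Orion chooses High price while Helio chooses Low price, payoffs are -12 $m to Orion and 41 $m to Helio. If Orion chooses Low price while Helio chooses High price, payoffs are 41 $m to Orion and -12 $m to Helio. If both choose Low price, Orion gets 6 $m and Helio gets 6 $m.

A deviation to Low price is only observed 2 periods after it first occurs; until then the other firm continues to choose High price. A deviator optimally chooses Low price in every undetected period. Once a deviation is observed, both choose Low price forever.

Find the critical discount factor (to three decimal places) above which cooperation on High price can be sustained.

0.655

The best deviation is to choose Low price for all 2 undetected periods, earning 41 each, then 6 forever once detected.
Deviation value: 41(1−δ^2)/(1−δ) + 6δ^2/(1−δ); cooperation value: 26/(1−δ).
IC: 26 ≥ 41(1−δ^2) + 6δ^2 = 41 − 35δ^2.
So δ^2 ≥ 15/35 = 3/7, giving δ ≥ (3/7)^(1/2) ≈ 0.655.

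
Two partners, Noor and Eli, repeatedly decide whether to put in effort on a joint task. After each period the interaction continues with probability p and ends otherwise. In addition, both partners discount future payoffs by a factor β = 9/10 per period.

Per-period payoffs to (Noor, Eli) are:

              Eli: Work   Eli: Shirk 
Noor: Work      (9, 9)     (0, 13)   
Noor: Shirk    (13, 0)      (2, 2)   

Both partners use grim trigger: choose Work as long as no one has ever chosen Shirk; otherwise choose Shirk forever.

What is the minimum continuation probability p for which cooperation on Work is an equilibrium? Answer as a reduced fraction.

40/99

With continuation probability p and discount β, the effective per-period discount factor is βp.
Grim-trigger IC: βp ≥ (13−9)/(13−2) = 4/11.
So p ≥ (4/11)/(9/10) = 40/99.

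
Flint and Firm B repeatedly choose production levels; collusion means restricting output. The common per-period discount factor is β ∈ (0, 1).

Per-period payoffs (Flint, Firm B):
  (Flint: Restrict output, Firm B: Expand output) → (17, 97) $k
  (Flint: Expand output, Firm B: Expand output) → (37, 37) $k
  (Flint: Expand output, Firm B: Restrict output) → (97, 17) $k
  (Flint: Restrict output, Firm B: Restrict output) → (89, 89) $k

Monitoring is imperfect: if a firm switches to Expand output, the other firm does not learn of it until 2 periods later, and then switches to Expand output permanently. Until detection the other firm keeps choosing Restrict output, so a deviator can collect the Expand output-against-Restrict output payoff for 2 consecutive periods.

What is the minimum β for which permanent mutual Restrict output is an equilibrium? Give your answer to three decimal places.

Deviating for the 2 undetected periods gains 97−89 = 8 per period over cooperation, then loses 89−37 = 52 per period forever once punishment starts.
Gain: 8(1 + β + … + β^1); loss: 52·β^2/(1−β).
No profitable deviation ⇔ 8(1−β^2) ≤ 52·β^2, i.e. β^2 ≥ 8/(8+52) = 2/15.
Hence β ≥ (2/15)^(1/2) ≈ 0.365.

0.365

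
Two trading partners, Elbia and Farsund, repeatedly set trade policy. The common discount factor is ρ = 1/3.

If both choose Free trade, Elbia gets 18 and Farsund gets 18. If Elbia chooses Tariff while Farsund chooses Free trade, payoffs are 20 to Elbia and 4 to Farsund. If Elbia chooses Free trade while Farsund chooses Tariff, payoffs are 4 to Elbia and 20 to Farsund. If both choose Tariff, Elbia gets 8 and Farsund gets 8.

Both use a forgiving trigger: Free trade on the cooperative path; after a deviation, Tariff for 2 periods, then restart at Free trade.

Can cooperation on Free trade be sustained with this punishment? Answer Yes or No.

A one-shot deviation gives 20 now, then 8 for 2 periods, then back to 18.
Gain from deviating: (20−18) today; loss: (18−8) in each of the next 2 periods.
No-deviation condition: (18−8)(ρ+…+ρ^2) ≥ 20−18, i.e. ρ+…+ρ^2 ≥ 1/5.
At ρ = 1/3: ρ+…+ρ^2 = 0.4444 ≥ 0.2000.
So cooperation is sustainable.

Yes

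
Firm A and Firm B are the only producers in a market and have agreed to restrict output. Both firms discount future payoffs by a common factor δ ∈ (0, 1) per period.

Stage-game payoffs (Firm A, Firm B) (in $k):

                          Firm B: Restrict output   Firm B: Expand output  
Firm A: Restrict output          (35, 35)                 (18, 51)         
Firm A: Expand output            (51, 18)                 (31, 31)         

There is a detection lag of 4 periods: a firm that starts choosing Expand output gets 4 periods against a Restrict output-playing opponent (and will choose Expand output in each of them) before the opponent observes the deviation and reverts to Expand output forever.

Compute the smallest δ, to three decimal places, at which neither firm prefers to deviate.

0.946

A deviator earns 51 for 4 periods, then 31 forever; cooperating earns 35 forever. Multiplying the IC by (1−δ):
35 ≥ 51(1−δ^4) + 31δ^4, so 20·δ^4 ≥ 16 and δ^4 ≥ 4/5.
δ ≥ (4/5)^(1/4) ≈ 0.946.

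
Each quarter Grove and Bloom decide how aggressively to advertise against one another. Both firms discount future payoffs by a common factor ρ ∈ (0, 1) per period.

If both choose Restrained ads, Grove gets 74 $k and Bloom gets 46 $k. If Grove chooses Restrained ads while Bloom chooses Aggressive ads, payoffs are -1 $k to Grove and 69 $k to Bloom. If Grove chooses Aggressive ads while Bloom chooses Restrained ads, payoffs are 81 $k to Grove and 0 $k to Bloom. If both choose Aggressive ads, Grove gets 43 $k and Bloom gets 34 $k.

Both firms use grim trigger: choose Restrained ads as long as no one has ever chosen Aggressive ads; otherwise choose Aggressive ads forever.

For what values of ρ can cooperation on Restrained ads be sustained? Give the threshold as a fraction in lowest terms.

Grove's threshold: (81−74)/(81−43) = 7/38.
Bloom's threshold: (69−46)/(69−34) = 23/35.
7/38 < 23/35, so Bloom binds and ρ* = 23/35.

23/35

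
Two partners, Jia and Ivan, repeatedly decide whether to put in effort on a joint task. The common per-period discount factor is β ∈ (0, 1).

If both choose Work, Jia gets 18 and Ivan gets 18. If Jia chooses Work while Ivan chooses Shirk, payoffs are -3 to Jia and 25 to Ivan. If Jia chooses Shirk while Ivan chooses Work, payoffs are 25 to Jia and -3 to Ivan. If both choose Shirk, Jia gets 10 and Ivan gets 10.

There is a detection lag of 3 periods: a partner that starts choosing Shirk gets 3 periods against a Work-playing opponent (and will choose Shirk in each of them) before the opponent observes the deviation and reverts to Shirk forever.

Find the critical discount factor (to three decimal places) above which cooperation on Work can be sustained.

0.776

A deviator earns 25 for 3 periods, then 10 forever; cooperating earns 18 forever. Multiplying the IC by (1−β):
18 ≥ 25(1−β^3) + 10β^3, so 15·β^3 ≥ 7 and β^3 ≥ 7/15.
β ≥ (7/15)^(1/3) ≈ 0.776.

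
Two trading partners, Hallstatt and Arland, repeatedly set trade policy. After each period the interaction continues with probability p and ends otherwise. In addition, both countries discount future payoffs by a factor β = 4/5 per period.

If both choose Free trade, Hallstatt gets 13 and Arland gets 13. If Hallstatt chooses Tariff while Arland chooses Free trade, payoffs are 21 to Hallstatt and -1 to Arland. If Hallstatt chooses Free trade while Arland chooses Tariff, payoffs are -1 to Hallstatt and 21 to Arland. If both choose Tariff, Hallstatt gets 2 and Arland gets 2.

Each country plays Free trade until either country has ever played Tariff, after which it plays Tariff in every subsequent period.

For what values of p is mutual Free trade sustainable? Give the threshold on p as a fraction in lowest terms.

10/19

Expected continuation weight on next period's payoff is β·p = 4/5·p, which plays the role of the discount factor.
Cooperation requires 4/5·p ≥ (21−13)/(21−2) = 8/19, hence p ≥ 10/19.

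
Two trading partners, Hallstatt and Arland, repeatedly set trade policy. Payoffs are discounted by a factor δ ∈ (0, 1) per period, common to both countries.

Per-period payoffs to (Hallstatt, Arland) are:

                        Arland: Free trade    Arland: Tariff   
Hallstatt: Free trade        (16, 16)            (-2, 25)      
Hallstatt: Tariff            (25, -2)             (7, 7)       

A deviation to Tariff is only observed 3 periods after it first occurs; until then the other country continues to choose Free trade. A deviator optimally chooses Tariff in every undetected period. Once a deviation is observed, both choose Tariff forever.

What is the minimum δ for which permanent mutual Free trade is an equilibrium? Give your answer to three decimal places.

A deviator earns 25 for 3 periods, then 7 forever; cooperating earns 16 forever. Multiplying the IC by (1−δ):
16 ≥ 25(1−δ^3) + 7δ^3, so 18·δ^3 ≥ 9 and δ^3 ≥ 1/2.
δ ≥ (1/2)^(1/3) ≈ 0.794.

0.794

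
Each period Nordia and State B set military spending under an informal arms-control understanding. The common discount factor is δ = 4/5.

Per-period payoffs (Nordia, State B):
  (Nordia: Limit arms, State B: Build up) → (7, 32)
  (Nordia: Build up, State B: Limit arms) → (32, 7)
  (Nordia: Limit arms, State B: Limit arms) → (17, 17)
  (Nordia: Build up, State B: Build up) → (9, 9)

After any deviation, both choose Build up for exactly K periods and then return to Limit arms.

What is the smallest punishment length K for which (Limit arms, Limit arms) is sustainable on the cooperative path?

Need Σ_{k=1}^{K} δ^k ≥ (32−17)/(17−9) = 1.8750 at δ = 4/5.
At K = 2 the sum is 1.4400 < 1.8750; at K = 3 it is 1.9520 ≥ 1.8750.
So the minimum punishment length is K = 3.

3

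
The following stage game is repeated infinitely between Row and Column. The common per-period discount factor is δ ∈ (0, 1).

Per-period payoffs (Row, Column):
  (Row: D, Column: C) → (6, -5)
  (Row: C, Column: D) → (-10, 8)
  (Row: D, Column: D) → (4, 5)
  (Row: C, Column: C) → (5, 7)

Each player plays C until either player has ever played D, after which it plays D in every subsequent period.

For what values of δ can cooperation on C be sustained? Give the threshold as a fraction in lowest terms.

1/2

Row's threshold: (6−5)/(6−4) = 1/2.
Column's threshold: (8−7)/(8−5) = 1/3.
1/2 > 1/3, so Row binds and δ* = 1/2.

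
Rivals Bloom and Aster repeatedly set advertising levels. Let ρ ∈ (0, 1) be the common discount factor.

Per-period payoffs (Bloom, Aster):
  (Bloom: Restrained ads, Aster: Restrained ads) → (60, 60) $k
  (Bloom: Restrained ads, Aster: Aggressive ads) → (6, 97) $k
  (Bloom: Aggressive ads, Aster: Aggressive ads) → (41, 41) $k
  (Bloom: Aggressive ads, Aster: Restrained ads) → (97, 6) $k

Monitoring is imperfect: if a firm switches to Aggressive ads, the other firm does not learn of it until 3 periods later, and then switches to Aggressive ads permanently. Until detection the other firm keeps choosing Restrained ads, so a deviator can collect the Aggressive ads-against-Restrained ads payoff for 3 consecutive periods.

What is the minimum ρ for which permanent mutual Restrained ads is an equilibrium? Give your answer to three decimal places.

0.871

A deviator earns 97 for 3 periods, then 41 forever; cooperating earns 60 forever. Multiplying the IC by (1−ρ):
60 ≥ 97(1−ρ^3) + 41ρ^3, so 56·ρ^3 ≥ 37 and ρ^3 ≥ 37/56.
ρ ≥ (37/56)^(1/3) ≈ 0.871.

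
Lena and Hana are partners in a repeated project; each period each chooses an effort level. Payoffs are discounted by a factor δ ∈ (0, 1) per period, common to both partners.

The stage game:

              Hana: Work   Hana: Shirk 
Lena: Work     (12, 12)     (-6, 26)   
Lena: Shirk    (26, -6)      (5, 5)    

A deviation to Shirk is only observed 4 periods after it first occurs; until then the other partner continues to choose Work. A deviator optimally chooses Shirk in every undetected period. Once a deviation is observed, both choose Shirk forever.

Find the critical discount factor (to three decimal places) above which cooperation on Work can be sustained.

The best deviation is to choose Shirk for all 4 undetected periods, earning 26 each, then 5 forever once detected.
Deviation value: 26(1−δ^4)/(1−δ) + 5δ^4/(1−δ); cooperation value: 12/(1−δ).
IC: 12 ≥ 26(1−δ^4) + 5δ^4 = 26 − 21δ^4.
So δ^4 ≥ 14/21 = 2/3, giving δ ≥ (2/3)^(1/4) ≈ 0.904.

0.904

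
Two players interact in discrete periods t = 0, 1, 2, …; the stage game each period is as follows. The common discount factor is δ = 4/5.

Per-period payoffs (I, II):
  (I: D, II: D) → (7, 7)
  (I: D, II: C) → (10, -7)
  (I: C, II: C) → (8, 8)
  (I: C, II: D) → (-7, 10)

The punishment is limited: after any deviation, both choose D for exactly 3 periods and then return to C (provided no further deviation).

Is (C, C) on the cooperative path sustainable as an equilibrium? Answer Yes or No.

A one-shot deviation gives 10 now, then 7 for 3 periods, then back to 8.
Gain from deviating: (10−8) today; loss: (8−7) in each of the next 3 periods.
No-deviation condition: (8−7)(δ+…+δ^3) ≥ 10−8, i.e. δ+…+δ^3 ≥ 2.
At δ = 4/5: δ+…+δ^3 = 1.9520 < 2.0000.
So cooperation is not sustainable.

No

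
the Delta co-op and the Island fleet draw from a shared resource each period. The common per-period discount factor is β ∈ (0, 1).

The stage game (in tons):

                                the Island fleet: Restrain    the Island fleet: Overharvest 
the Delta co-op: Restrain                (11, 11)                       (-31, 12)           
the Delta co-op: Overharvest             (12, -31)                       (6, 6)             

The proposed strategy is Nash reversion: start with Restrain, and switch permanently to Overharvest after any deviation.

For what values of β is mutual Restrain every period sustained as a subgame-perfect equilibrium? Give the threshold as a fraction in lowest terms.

11/(1−β) ≥ 12 + 6β/(1−β)
11 ≥ 12 − 6β
β ≥ 1/6.

1/6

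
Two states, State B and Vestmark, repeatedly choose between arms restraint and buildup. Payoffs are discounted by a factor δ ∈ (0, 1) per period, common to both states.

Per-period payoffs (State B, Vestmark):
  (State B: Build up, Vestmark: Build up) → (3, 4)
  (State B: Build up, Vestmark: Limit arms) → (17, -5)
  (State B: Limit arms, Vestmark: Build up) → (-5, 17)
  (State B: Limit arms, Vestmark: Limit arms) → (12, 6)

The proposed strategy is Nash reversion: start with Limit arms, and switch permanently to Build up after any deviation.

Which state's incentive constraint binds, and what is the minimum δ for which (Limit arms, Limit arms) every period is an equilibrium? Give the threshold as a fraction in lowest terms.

Vestmark; δ ≥ 11/13

State B's threshold: (17−12)/(17−3) = 5/14.
Vestmark's threshold: (17−6)/(17−4) = 11/13.
5/14 < 11/13, so Vestmark binds and δ* = 11/13.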